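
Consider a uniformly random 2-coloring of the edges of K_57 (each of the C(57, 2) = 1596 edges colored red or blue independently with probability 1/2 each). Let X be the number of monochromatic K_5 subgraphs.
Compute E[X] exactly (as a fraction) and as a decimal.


Let X = Σ_S X_S over the C(57, 5) = 4187106 subsets S of size 5, where X_S = 1 if the K_5 on S is monochromatic.
For a fixed S, the K_5 on S has C(5, 2) = 10 edges. P[all 10 edges red] = (1/2)^10, and likewise for blue, so P[monochromatic] = 2·(1/2)^10 = 2^{1 − 10} = 1/512.
By linearity: E[X] = C(57, 5) · 2^{1 − 10} = 4187106 · 1/512 = 2093553/256.
Numerically: E[X] ≈ 8177.941.

E[X] = C(57,5)·2^(1−C(5,2)) = 2093553/256 ≈ 8177.941.


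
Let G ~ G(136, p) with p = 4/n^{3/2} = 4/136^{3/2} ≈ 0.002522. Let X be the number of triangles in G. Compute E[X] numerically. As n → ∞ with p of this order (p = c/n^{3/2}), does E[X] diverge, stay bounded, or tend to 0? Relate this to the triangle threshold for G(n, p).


Number of potential triangles: C(136, 3) = 410040.
Each occurs with probability p³ ≈ (0.002522)³ ≈ 1.604187e-08.
By linearity: E[X] = C(136, 3)·p³ ≈ 410040 · 1.604187e-08 ≈ 0.0066.
Since α = 3/2 > 1, p = c/n^{3/2} = o(1/n) is below the triangle threshold p ~ 1/n. Asymptotically E[X] ~ (c³/6)·n^{3(1−α)} = (4³/6)·n^{-1.5} → 0, so by Markov's inequality G has no triangles w.h.p.

E[X] ≈ 0.0066; in regime p = Θ(1/n^{3/2}) E[X] tends to 0 (below the triangle threshold p ~ 1/n).


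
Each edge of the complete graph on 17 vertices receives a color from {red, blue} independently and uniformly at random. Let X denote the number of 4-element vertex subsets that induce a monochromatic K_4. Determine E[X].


Let X = Σ_S X_S over the C(17, 4) = 2380 subsets S of size 4, where X_S = 1 if the K_4 on S is monochromatic.
For a fixed S, the K_4 on S has C(4, 2) = 6 edges. P[all 6 edges red] = (1/2)^6, and likewise for blue, so P[monochromatic] = 2·(1/2)^6 = 2^{1 − 6} = 1/32.
By linearity: E[X] = C(17, 4) · 2^{1 − 6} = 2380 · 1/32 = 595/8.
Numerically: E[X] ≈ 74.375.

E[X] = C(17,4)·2^(1−C(4,2)) = 595/8 ≈ 74.375.


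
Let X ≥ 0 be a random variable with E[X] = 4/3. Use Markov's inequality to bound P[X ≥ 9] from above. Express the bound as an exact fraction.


μ = E[X] = 4/3, a = 9.
Markov: P[X ≥ 9] ≤ μ/a = (4/3)/9 = 4/27.
Numerically: ≈ 0.1481.
(Since a = 9 > μ = 1.3333, the bound 4/27 is < 1 and informative.)

P[X ≥ 9] ≤ 4/27 ≈ 0.1481.


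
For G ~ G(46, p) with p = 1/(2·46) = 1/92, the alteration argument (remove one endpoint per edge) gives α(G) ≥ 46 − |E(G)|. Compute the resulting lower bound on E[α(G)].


E[|E(G)|] = C(46, 2)·p = 1035 · (1/92) = 45/4.
E[α(G)] ≥ n − E[|E(G)|] = 46 − 45/4 = 139/4.
Numerically: ≈ 34.750.
(This is only a lower bound; the true E[α(G)] may be larger.)

E[α(G)] ≥ 139/4 ≈ 34.750.


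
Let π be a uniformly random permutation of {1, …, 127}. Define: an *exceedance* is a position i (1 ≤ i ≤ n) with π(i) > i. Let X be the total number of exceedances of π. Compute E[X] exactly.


Write X = Σ_{i=1}^{127} X_i, where X_i = 1_{π(i) > i}.
For each fixed i, π(i) is uniform over {1, …, 127} (marginal of a uniform permutation), so P[π(i) > i] = (n − i)/n. Summing: Σ_{i=1}^{127} (n − i)/n = (0 + 1 + … + 126)/127 = 127(127 − 1)/(2·127) = (127 − 1)/2.
Hence E[X] = Σ_{i=1}^{127} (127 − i)/127 = 63 ≈ 63.000000.

E[X] = 63 = 63.000000.


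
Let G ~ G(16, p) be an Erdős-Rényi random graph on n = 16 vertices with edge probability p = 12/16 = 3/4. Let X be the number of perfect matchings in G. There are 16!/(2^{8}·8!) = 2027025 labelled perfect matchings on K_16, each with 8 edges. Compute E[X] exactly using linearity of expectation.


K_16 has 16!/(2^{8}·8!) = 2027025 labelled perfect matchings.
For each such perfect matching H, let X_H = 1 if all 8 edges of H are present in G. Then P[X_H = 1] = p^{8} = (3/4)^{8} = 6561/65536.
Summing the indicators: E[X] = Σ_H E[X_H] = 2027025 · p^{8} = 2027025 · 6561/65536 = 13299311025/65536.
Numerically: E[X] ≈ 2.029e+05.

E[X] = 2027025 · (3/4)^{8} = 13299311025/65536 ≈ 2.029e+05.


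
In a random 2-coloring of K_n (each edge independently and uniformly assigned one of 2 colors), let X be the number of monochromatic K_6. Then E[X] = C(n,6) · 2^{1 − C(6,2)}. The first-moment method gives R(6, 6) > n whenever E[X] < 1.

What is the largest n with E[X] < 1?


We need C(n, 6) · 2^{1 − 15} < 1, i.e. C(n, 6) < 2^{15 − 1} = 16384.
Check values of n near the boundary:
  n = 15: C(15, 6) = 5005; 5005 < 16384? YES
  n = 16: C(16, 6) = 8008; 8008 < 16384? YES
  n = 17: C(17, 6) = 12376; 12376 < 16384? YES
  n = 18: C(18, 6) = 18564; 18564 < 16384? NO
  n = 19: C(19, 6) = 27132; 27132 < 16384? NO
  n = 20: C(20, 6) = 38760; 38760 < 16384? NO
The largest n with C(n, 6) < 16384 is n = 17 (where E[X] = 1547/2048 ≈ 0.7554). Hence R(6, 6) > 17, i.e. R(6, 6) ≥ 18.

Largest n = 17; hence R(6, 6) > 17.


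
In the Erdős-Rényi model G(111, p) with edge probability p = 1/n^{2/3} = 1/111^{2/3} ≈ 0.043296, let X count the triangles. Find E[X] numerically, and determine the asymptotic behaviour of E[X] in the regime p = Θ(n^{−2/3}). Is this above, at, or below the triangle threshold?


Number of potential triangles: C(111, 3) = 221815.
Each occurs with probability p³ ≈ (0.043296)³ ≈ 8.1162243e-05.
By linearity: E[X] = C(111, 3)·p³ ≈ 221815 · 8.1162243e-05 ≈ 18.00300.
Since α = 2/3 < 1, p = c/n^{2/3} ≫ 1/n is above the triangle threshold p ~ 1/n. Asymptotically E[X] ~ (c³/6)·n^{3(1−α)} = (1³/6)·n^{1} → ∞; triangles are abundant w.h.p.

E[X] ≈ 18.00300; in regime p = Θ(1/n^{2/3}) E[X] diverges (above the triangle threshold p ~ 1/n).


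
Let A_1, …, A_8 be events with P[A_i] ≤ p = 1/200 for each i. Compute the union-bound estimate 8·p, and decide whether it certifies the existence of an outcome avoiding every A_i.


Union bound: P[∪_{i=1}^{8} A_i] ≤ Σ_i P[A_i] ≤ 8·p = 8·(1/200) = 1/25.
Numerically: 1/25 ≈ 0.040.
Is 1/25 < 1? YES.
Since P[∪ A_i] ≤ 1/25 < 1, the complement has P[∩ A_i^c] ≥ 1 − 1/25 = 24/25 > 0, so some outcome avoids every A_i.

8·p = 1/25 ≈ 0.040; existence CERTIFIED by the union bound.


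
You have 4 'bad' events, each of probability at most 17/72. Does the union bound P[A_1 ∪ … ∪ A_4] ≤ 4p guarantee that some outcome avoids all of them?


Union bound: P[∪_{i=1}^{4} A_i] ≤ Σ_i P[A_i] ≤ 4·p = 4·(17/72) = 17/18.
Numerically: 17/18 ≈ 0.944444.
Is 17/18 < 1? YES.
Since P[∪ A_i] ≤ 17/18 < 1, the complement has P[∩ A_i^c] ≥ 1 − 17/18 = 1/18 > 0, so some outcome avoids every A_i.

4·p = 17/18 ≈ 0.944444; existence CERTIFIED by the union bound.


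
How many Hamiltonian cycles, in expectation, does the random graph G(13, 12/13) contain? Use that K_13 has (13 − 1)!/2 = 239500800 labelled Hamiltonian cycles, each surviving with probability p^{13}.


K_13 has (13 − 1)!/2 = 239500800 labelled Hamiltonian cycles.
For each such Hamiltonian cycle H, let X_H = 1 if all 13 edges of H are present in G. Then P[X_H = 1] = p^{13} = (12/13)^{13} = 106993205379072/302875106592253.
By linearity of expectation: E[X] = Σ_H E[X_H] = 239500800 · p^{13} = 239500800 · 106993205379072/302875106592253 = 25624958282852047257600/302875106592253.
Numerically: E[X] ≈ 8.4606e+07.

E[X] = 239500800 · (12/13)^{13} = 25624958282852047257600/302875106592253 ≈ 8.4606e+07.


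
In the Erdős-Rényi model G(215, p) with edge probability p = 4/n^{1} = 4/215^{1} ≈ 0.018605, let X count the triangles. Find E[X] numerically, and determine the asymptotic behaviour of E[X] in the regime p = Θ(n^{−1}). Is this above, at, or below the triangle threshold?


Number of potential triangles: C(215, 3) = 1633355.
Each occurs with probability p³ ≈ (0.018605)³ ≈ 6.4396846e-06.
By linearity: E[X] = C(215, 3)·p³ ≈ 1633355 · 6.4396846e-06 ≈ 10.51829.
Here α = 1, so p = 4/n is exactly at the triangle threshold p ~ 1/n. Asymptotically E[X] → c³/6 = 4³/6 = 32/3 ≈ 10.66667, a bounded constant. In this regime the triangle count is asymptotically Poisson(c³/6).

E[X] ≈ 10.51829; in regime p = Θ(1/n^{1}) E[X] stays bounded (at the triangle threshold p ~ 1/n).


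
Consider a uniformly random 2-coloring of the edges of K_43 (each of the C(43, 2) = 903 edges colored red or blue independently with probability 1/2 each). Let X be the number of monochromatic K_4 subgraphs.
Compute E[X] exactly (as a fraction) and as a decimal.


Let X = Σ_S X_S over the C(43, 4) = 123410 subsets S of size 4, where X_S = 1 if the K_4 on S is monochromatic.
For a fixed S, the K_4 on S has C(4, 2) = 6 edges. P[all 6 edges red] = (1/2)^6, and likewise for blue, so P[monochromatic] = 2·(1/2)^6 = 2^{1 − 6} = 1/32.
By linearity of expectation: E[X] = C(43, 4) · 2^{1 − 6} = 123410 · 1/32 = 61705/16.
Numerically: E[X] ≈ 3856.5625.

E[X] = C(43,4)·2^(1−C(4,2)) = 61705/16 ≈ 3856.5625.


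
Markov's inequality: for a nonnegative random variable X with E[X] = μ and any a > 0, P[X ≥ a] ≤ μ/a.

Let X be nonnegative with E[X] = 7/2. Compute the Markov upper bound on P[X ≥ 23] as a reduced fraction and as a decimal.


μ = E[X] = 7/2, a = 23.
Markov: P[X ≥ 23] ≤ μ/a = (7/2)/23 = 7/46.
Numerically: ≈ 0.152.
(Since a = 23 > μ = 3.500, the bound 7/46 is < 1 and informative.)

P[X ≥ 23] ≤ 7/46 ≈ 0.152.


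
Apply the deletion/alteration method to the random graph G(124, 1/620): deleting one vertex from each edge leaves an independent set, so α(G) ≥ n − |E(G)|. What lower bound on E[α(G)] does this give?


E[|E(G)|] = C(124, 2)·p = 7626 · (1/620) = 123/10.
E[α(G)] ≥ n − E[|E(G)|] = 124 − 123/10 = 1117/10.
Numerically: ≈ 111.7000.
(This is only a lower bound; the true E[α(G)] may be larger.)

E[α(G)] ≥ 1117/10 ≈ 111.7000.


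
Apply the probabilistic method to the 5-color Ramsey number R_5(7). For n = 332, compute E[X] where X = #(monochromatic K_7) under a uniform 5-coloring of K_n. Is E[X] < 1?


E[X] = C(332, 7) · 5^{1 − 21} = 82772214646616 · 5^{−20} = 82772214646616/95367431640625.
As a reduced fraction: E[X] = 82772214646616/95367431640625 ≈ 0.868.
Is E[X] < 1? YES.
Since E[X] < 1, there exists a 5-coloring of K_{332} with no monochromatic K_7; hence R_5(7) > 332.

E[X] = 82772214646616/95367431640625 ≈ 0.868; E[X] < 1, so R_5(7) > 332.


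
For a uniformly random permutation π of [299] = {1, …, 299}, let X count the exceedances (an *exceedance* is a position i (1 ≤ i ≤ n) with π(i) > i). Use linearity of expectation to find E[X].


Write X = Σ_{i=1}^{299} X_i, where X_i = 1_{π(i) > i}.
For each fixed i, π(i) is uniform over {1, …, 299} (marginal of a uniform permutation), so P[π(i) > i] = (n − i)/n. Summing: Σ_{i=1}^{299} (n − i)/n = (0 + 1 + … + 298)/299 = 299(299 − 1)/(2·299) = (299 − 1)/2.
Hence E[X] = Σ_{i=1}^{299} (299 − i)/299 = 149 ≈ 149.00000.

E[X] = 149 = 149.00000.


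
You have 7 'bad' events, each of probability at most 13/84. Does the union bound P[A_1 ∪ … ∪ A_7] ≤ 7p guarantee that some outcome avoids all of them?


Union bound: P[∪_{i=1}^{7} A_i] ≤ Σ_i P[A_i] ≤ 7·p = 7·(13/84) = 13/12.
Numerically: 13/12 ≈ 1.0833.
Is 13/12 < 1? NO.
Since the bound 13/12 is ≥ 1, the union bound is uninformative here; it does NOT by itself certify existence.

7·p = 13/12 ≈ 1.0833; existence NOT certified by the union bound.


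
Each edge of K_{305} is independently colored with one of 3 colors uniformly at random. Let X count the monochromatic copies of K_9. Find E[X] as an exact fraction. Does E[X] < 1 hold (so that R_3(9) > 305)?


E[X] = C(305, 9) · 3^{1 − 36} = 55871664980896050 · 3^{−35} = 55871664980896050/50031545098999707.
As a reduced fraction: E[X] = 18623888326965350/16677181699666569 ≈ 1.11673.
Is E[X] < 1? NO.
Since E[X] ≥ 1, the first-moment bound is inconclusive at n = 305; it does NOT by itself certify R_3(9) > 305.

E[X] = 18623888326965350/16677181699666569 ≈ 1.11673; E[X] ≥ 1; first-moment method inconclusive here.


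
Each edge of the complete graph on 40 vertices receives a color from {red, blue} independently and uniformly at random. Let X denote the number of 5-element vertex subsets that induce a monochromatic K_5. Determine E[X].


Let X = Σ_S X_S over the C(40, 5) = 658008 subsets S of size 5, where X_S = 1 if the K_5 on S is monochromatic.
For a fixed S, the K_5 on S has C(5, 2) = 10 edges. P[all 10 edges red] = (1/2)^10, and likewise for blue, so P[monochromatic] = 2·(1/2)^10 = 2^{1 − 10} = 1/512.
Summing: E[X] = C(40, 5) · 2^{1 − 10} = 658008 · 1/512 = 82251/64.
Numerically: E[X] ≈ 1285.17188.

E[X] = C(40,5)·2^(1−C(5,2)) = 82251/64 ≈ 1285.17188.


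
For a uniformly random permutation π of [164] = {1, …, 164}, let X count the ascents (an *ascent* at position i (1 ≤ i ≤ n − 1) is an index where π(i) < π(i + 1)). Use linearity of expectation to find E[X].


Write X = Σ X_I over i = 1, …, 163, with X_I the indicator of one ascent.
There are 163 indicators.
For each fixed i, the pair (π(i), π(i+1)) is a uniformly random ordered pair of distinct values from {1, …, 164}; by symmetry P[π(i) < π(i+1)] = 1/2.
By linearity: E[X] = 163 · (1/2) = (164 − 1) · (1/2) = 163/2 ≈ 81.5000.

E[X] = 163/2 = 81.5000.


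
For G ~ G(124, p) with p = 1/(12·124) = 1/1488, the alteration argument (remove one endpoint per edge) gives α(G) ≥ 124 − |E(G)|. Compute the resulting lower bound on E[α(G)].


E[|E(G)|] = C(124, 2)·p = 7626 · (1/1488) = 41/8.
E[α(G)] ≥ n − E[|E(G)|] = 124 − 41/8 = 951/8.
Numerically: ≈ 118.87500.
(This is only a lower bound; the true E[α(G)] may be larger.)

E[α(G)] ≥ 951/8 ≈ 118.87500.


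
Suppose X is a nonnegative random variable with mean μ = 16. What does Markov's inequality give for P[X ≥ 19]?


μ = E[X] = 16, a = 19.
Markov: P[X ≥ 19] ≤ μ/a = (16)/19 = 16/19.
Numerically: ≈ 0.8421.
(Since a = 19 > μ = 16.0000, the bound 16/19 is < 1 and informative.)

P[X ≥ 19] ≤ 16/19 ≈ 0.8421.


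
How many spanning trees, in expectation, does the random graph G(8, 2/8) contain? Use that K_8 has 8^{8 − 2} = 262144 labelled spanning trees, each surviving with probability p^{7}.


K_8 has 8^{8 − 2} = 262144 labelled spanning trees.
For each such spanning tree H, let X_H = 1 if all 7 edges of H are present in G. Then P[X_H = 1] = p^{7} = (1/4)^{7} = 1/16384.
Summing the indicators: E[X] = Σ_H E[X_H] = 262144 · p^{7} = 262144 · 1/16384 = 16.
Numerically: E[X] ≈ 16.

E[X] = 262144 · (1/4)^{7} = 16 ≈ 16.


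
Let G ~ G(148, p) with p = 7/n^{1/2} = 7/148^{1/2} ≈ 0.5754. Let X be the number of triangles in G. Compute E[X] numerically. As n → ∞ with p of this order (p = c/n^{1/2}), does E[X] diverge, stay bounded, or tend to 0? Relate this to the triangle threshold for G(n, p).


Number of potential triangles: C(148, 3) = 529396.
Each occurs with probability p³ ≈ (0.5754)³ ≈ 1.905029e-01.
By linearity: E[X] = C(148, 3)·p³ ≈ 529396 · 1.905029e-01 ≈ 100851.4630.
Since α = 1/2 < 1, p = c/n^{1/2} ≫ 1/n is above the triangle threshold p ~ 1/n. Asymptotically E[X] ~ (c³/6)·n^{3(1−α)} = (7³/6)·n^{1.5} → ∞; triangles are abundant w.h.p.

E[X] ≈ 100851.4630; in regime p = Θ(1/n^{1/2}) E[X] diverges (above the triangle threshold p ~ 1/n).


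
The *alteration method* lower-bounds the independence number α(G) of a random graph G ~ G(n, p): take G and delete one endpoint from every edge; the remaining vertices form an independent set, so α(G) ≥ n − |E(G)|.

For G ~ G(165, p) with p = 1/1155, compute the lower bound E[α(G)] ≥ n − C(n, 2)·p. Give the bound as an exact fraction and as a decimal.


E[|E(G)|] = C(165, 2)·p = 13530 · (1/1155) = 82/7.
E[α(G)] ≥ n − E[|E(G)|] = 165 − 82/7 = 1073/7.
Numerically: ≈ 153.286.
(This is only a lower bound; the true E[α(G)] may be larger.)

E[α(G)] ≥ 1073/7 ≈ 153.286.


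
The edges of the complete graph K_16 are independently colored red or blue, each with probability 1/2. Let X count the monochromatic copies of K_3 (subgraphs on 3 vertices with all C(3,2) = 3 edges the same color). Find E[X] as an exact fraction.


Let X = Σ_S X_S over the C(16, 3) = 560 subsets S of size 3, where X_S = 1 if the K_3 on S is monochromatic.
For a fixed S, the K_3 on S has C(3, 2) = 3 edges. P[all 3 edges red] = (1/2)^3, and likewise for blue, so P[monochromatic] = 2·(1/2)^3 = 2^{1 − 3} = 1/4.
Summing: E[X] = C(16, 3) · 2^{1 − 3} = 560 · 1/4 = 140.
Numerically: E[X] ≈ 140.000.

E[X] = C(16,3)·2^(1−C(3,2)) = 140 ≈ 140.000.


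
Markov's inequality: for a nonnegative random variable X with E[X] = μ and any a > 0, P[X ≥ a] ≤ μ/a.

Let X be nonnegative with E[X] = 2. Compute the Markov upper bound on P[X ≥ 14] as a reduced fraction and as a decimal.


μ = E[X] = 2, a = 14.
Markov: P[X ≥ 14] ≤ μ/a = (2)/14 = 1/7.
Numerically: ≈ 0.142857.
(Since a = 14 > μ = 2.000000, the bound 1/7 is < 1 and informative.)

P[X ≥ 14] ≤ 1/7 ≈ 0.142857.


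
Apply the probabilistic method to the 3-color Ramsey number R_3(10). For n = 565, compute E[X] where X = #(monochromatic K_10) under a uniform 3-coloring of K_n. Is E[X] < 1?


E[X] = C(565, 10) · 3^{1 − 45} = 843210704398024361828 · 3^{−44} = 843210704398024361828/984770902183611232881.
As a reduced fraction: E[X] = 843210704398024361828/984770902183611232881 ≈ 0.85625.
Is E[X] < 1? YES.
Since E[X] < 1, there exists a 3-coloring of K_{565} with no monochromatic K_10; hence R_3(10) > 565.

E[X] = 843210704398024361828/984770902183611232881 ≈ 0.85625; E[X] < 1, so R_3(10) > 565.


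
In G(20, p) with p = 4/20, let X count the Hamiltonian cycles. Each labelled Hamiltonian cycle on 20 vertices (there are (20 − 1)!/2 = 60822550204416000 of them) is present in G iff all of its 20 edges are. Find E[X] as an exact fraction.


K_20 has (20 − 1)!/2 = 60822550204416000 labelled Hamiltonian cycles.
For each such Hamiltonian cycle H, let X_H = 1 if all 20 edges of H are present in G. Then P[X_H = 1] = p^{20} = (1/5)^{20} = 1/95367431640625.
By linearity of expectation: E[X] = Σ_H E[X_H] = 60822550204416000 · p^{20} = 60822550204416000 · 1/95367431640625 = 486580401635328/762939453125.
Numerically: E[X] ≈ 637.77.

E[X] = 60822550204416000 · (1/5)^{20} = 486580401635328/762939453125 ≈ 637.77.


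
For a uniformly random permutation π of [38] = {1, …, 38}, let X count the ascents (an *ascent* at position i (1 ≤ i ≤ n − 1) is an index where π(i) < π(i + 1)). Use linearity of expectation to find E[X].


Write X = Σ X_I over i = 1, …, 37, with X_I the indicator of one ascent.
There are 37 indicators.
For each fixed i, the pair (π(i), π(i+1)) is a uniformly random ordered pair of distinct values from {1, …, 38}; by symmetry P[π(i) < π(i+1)] = 1/2.
By linearity: E[X] = 37 · (1/2) = (38 − 1) · (1/2) = 37/2 ≈ 18.5000.

E[X] = 37/2 = 18.5000.


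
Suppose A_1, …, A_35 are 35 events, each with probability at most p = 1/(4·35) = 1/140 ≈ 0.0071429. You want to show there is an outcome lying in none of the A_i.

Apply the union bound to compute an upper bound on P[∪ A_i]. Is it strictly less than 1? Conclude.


Union bound: P[∪_{i=1}^{35} A_i] ≤ Σ_i P[A_i] ≤ 35·p = 35·(1/140) = 1/4.
Numerically: 1/4 ≈ 0.2500000.
Is 1/4 < 1? YES.
Since P[∪ A_i] ≤ 1/4 < 1, the complement has P[∩ A_i^c] ≥ 1 − 1/4 = 3/4 > 0, so some outcome avoids every A_i.

35·p = 1/4 ≈ 0.2500000; existence CERTIFIED by the union bound.


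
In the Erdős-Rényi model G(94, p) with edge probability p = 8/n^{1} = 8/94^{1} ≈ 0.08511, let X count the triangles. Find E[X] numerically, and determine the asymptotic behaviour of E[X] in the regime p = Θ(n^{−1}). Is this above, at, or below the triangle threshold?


Number of potential triangles: C(94, 3) = 134044.
Each occurs with probability p³ ≈ (0.08511)³ ≈ 6.164337e-04.
By linearity: E[X] = C(94, 3)·p³ ≈ 134044 · 6.164337e-04 ≈ 82.6292.
Here α = 1, so p = 8/n is exactly at the triangle threshold p ~ 1/n. Asymptotically E[X] → c³/6 = 8³/6 = 256/3 ≈ 85.3333, a bounded constant. In this regime the triangle count is asymptotically Poisson(c³/6).

E[X] ≈ 82.6292; in regime p = Θ(1/n^{1}) E[X] stays bounded (at the triangle threshold p ~ 1/n).


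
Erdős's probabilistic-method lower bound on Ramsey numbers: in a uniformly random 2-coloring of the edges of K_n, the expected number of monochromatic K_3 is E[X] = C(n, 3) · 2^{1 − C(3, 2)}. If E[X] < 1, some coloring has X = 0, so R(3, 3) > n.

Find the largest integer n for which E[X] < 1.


We need C(n, 3) · 2^{1 − 3} < 1, i.e. C(n, 3) < 2^{3 − 1} = 4.
Check values of n near the boundary:
  n = 3: C(3, 3) = 1; 1 < 4? YES
  n = 4: C(4, 3) = 4; 4 < 4? NO
The largest n with C(n, 3) < 4 is n = 3 (where E[X] = 1/4 ≈ 0.2500000). Hence R(3, 3) > 3, i.e. R(3, 3) ≥ 4.

Largest n = 3; hence R(3, 3) > 3.


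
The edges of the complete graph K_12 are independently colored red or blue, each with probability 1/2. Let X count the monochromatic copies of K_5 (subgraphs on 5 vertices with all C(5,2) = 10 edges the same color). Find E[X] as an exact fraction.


Let X = Σ_S X_S over the C(12, 5) = 792 subsets S of size 5, where X_S = 1 if the K_5 on S is monochromatic.
For a fixed S, the K_5 on S has C(5, 2) = 10 edges. P[all 10 edges red] = (1/2)^10, and likewise for blue, so P[monochromatic] = 2·(1/2)^10 = 2^{1 − 10} = 1/512.
By linearity: E[X] = C(12, 5) · 2^{1 − 10} = 792 · 1/512 = 99/64.
Numerically: E[X] ≈ 1.5469.

E[X] = C(12,5)·2^(1−C(5,2)) = 99/64 ≈ 1.5469.


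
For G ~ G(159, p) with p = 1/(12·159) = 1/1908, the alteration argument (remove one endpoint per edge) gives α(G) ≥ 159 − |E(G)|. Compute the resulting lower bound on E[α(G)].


E[|E(G)|] = C(159, 2)·p = 12561 · (1/1908) = 79/12.
E[α(G)] ≥ n − E[|E(G)|] = 159 − 79/12 = 1829/12.
Numerically: ≈ 152.417.
(This is only a lower bound; the true E[α(G)] may be larger.)

E[α(G)] ≥ 1829/12 ≈ 152.417.


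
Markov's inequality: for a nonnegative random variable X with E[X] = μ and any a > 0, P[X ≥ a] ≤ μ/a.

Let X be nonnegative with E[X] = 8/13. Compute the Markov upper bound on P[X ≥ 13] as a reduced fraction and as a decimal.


μ = E[X] = 8/13, a = 13.
Markov: P[X ≥ 13] ≤ μ/a = (8/13)/13 = 8/169.
Numerically: ≈ 0.047337.
(Since a = 13 > μ = 0.615385, the bound 8/169 is < 1 and informative.)

P[X ≥ 13] ≤ 8/169 ≈ 0.047337.


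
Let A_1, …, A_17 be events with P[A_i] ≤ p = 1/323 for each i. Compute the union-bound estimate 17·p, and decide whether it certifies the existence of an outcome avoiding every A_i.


Union bound: P[∪_{i=1}^{17} A_i] ≤ Σ_i P[A_i] ≤ 17·p = 17·(1/323) = 1/19.
Numerically: 1/19 ≈ 0.0526.
Is 1/19 < 1? YES.
Since P[∪ A_i] ≤ 1/19 < 1, the complement has P[∩ A_i^c] ≥ 1 − 1/19 = 18/19 > 0, so some outcome avoids every A_i.

17·p = 1/19 ≈ 0.0526; existence CERTIFIED by the union bound.


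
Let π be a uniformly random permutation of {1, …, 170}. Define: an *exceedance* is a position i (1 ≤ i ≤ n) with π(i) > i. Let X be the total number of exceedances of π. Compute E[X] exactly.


Write X = Σ_{i=1}^{170} X_i, where X_i = 1_{π(i) > i}.
For each fixed i, π(i) is uniform over {1, …, 170} (marginal of a uniform permutation), so P[π(i) > i] = (n − i)/n. Summing: Σ_{i=1}^{170} (n − i)/n = (0 + 1 + … + 169)/170 = 170(170 − 1)/(2·170) = (170 − 1)/2.
Hence E[X] = Σ_{i=1}^{170} (170 − i)/170 = 169/2 ≈ 84.50000.

E[X] = 169/2 = 84.50000.


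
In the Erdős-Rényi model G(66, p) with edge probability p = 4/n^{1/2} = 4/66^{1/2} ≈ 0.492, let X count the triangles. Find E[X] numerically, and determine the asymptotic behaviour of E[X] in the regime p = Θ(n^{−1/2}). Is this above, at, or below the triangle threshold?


Number of potential triangles: C(66, 3) = 45760.
Each occurs with probability p³ ≈ (0.492)³ ≈ 1.19361e-01.
By linearity: E[X] = C(66, 3)·p³ ≈ 45760 · 1.19361e-01 ≈ 5461.980.
Since α = 1/2 < 1, p = c/n^{1/2} ≫ 1/n is above the triangle threshold p ~ 1/n. Asymptotically E[X] ~ (c³/6)·n^{3(1−α)} = (4³/6)·n^{1.5} → ∞; triangles are abundant w.h.p.

E[X] ≈ 5461.980; in regime p = Θ(1/n^{1/2}) E[X] diverges (above the triangle threshold p ~ 1/n).


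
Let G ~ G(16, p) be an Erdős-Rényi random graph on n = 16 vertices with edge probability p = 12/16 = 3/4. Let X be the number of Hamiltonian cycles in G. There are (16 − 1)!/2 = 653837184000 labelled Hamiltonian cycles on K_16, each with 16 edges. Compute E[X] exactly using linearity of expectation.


K_16 has (16 − 1)!/2 = 653837184000 labelled Hamiltonian cycles.
For each such Hamiltonian cycle H, let X_H = 1 if all 16 edges of H are present in G. Then P[X_H = 1] = p^{16} = (3/4)^{16} = 43046721/4294967296.
By linearity of expectation: E[X] = Σ_H E[X_H] = 653837184000 · p^{16} = 653837184000 · 43046721/4294967296 = 27485885585032875/4194304.
Numerically: E[X] ≈ 6.55e+09.

E[X] = 653837184000 · (3/4)^{16} = 27485885585032875/4194304 ≈ 6.55e+09.


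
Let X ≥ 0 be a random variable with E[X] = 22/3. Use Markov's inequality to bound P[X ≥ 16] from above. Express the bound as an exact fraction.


μ = E[X] = 22/3, a = 16.
Markov: P[X ≥ 16] ≤ μ/a = (22/3)/16 = 11/24.
Numerically: ≈ 0.458333.
(Since a = 16 > μ = 7.333333, the bound 11/24 is < 1 and informative.)

P[X ≥ 16] ≤ 11/24 ≈ 0.458333.


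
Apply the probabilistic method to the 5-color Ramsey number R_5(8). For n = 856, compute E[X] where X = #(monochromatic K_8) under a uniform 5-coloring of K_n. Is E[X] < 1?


E[X] = C(856, 8) · 5^{1 − 28} = 6918660634157180775 · 5^{−27} = 6918660634157180775/7450580596923828125.
As a reduced fraction: E[X] = 276746425366287231/298023223876953125 ≈ 0.9286069.
Is E[X] < 1? YES.
Since E[X] < 1, there exists a 5-coloring of K_{856} with no monochromatic K_8; hence R_5(8) > 856.

E[X] = 276746425366287231/298023223876953125 ≈ 0.9286069; E[X] < 1, so R_5(8) > 856.


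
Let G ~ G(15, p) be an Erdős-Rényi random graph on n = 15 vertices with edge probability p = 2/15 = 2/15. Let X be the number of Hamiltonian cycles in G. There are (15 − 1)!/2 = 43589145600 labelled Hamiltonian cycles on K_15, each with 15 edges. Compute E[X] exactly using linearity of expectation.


K_15 has (15 − 1)!/2 = 43589145600 labelled Hamiltonian cycles.
For each such Hamiltonian cycle H, let X_H = 1 if all 15 edges of H are present in G. Then P[X_H = 1] = p^{15} = (2/15)^{15} = 32768/437893890380859375.
By linearity: E[X] = Σ_H E[X_H] = 43589145600 · p^{15} = 43589145600 · 32768/437893890380859375 = 235115905024/72081298828125.
Numerically: E[X] ≈ 0.00326.

E[X] = 43589145600 · (2/15)^{15} = 235115905024/72081298828125 ≈ 0.00326.


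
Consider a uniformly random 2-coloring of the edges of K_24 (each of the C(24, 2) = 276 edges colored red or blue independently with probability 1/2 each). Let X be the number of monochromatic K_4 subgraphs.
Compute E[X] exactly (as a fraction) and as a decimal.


Let X = Σ_S X_S over the C(24, 4) = 10626 subsets S of size 4, where X_S = 1 if the K_4 on S is monochromatic.
For a fixed S, the K_4 on S has C(4, 2) = 6 edges. P[all 6 edges red] = (1/2)^6, and likewise for blue, so P[monochromatic] = 2·(1/2)^6 = 2^{1 − 6} = 1/32.
By linearity of expectation: E[X] = C(24, 4) · 2^{1 − 6} = 10626 · 1/32 = 5313/16.
Numerically: E[X] ≈ 332.0625.

E[X] = C(24,4)·2^(1−C(4,2)) = 5313/16 ≈ 332.0625.


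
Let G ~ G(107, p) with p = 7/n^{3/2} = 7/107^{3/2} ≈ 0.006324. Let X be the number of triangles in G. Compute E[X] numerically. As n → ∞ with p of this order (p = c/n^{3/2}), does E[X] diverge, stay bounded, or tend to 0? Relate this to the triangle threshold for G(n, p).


Number of potential triangles: C(107, 3) = 198485.
Each occurs with probability p³ ≈ (0.006324)³ ≈ 2.529689e-07.
By linearity: E[X] = C(107, 3)·p³ ≈ 198485 · 2.529689e-07 ≈ 0.0502.
Since α = 3/2 > 1, p = c/n^{3/2} = o(1/n) is below the triangle threshold p ~ 1/n. Asymptotically E[X] ~ (c³/6)·n^{3(1−α)} = (7³/6)·n^{-1.5} → 0, so by Markov's inequality G has no triangles w.h.p.

E[X] ≈ 0.0502; in regime p = Θ(1/n^{3/2}) E[X] tends to 0 (below the triangle threshold p ~ 1/n).


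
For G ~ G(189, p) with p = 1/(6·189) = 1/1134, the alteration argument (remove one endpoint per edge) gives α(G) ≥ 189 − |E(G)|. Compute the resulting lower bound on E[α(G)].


E[|E(G)|] = C(189, 2)·p = 17766 · (1/1134) = 47/3.
E[α(G)] ≥ n − E[|E(G)|] = 189 − 47/3 = 520/3.
Numerically: ≈ 173.333333.
(This is only a lower bound; the true E[α(G)] may be larger.)

E[α(G)] ≥ 520/3 ≈ 173.333333.


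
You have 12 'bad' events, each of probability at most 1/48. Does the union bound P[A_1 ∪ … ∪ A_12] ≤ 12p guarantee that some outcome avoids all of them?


Union bound: P[∪_{i=1}^{12} A_i] ≤ Σ_i P[A_i] ≤ 12·p = 12·(1/48) = 1/4.
Numerically: 1/4 ≈ 0.2500000.
Is 1/4 < 1? YES.
Since P[∪ A_i] ≤ 1/4 < 1, the complement has P[∩ A_i^c] ≥ 1 − 1/4 = 3/4 > 0, so some outcome avoids every A_i.

12·p = 1/4 ≈ 0.2500000; existence CERTIFIED by the union bound.


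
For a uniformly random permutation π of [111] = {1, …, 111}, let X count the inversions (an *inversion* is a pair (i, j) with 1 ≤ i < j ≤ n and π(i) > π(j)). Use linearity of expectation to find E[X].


Write X = Σ X_I over the C(111, 2) = 6105 pairs i < j, with X_I the indicator of one inversion.
There are 6105 indicators.
For each fixed pair i < j, the values π(i) and π(j) are two distinct elements of {1, …, 111} in uniformly random order; by symmetry P[π(i) > π(j)] = 1/2.
By linearity: E[X] = 6105 · (1/2) = C(111, 2) · (1/2) = 6105/2 = 6105/2 ≈ 3052.500.

E[X] = 6105/2 = 3052.500.


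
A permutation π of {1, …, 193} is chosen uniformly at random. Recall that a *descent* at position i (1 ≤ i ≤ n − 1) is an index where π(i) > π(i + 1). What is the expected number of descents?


Write X = Σ X_I over i = 1, …, 192, with X_I the indicator of one descent.
There are 192 indicators.
For each fixed i, the pair (π(i), π(i+1)) is a uniformly random ordered pair of distinct values from {1, …, 193}; by symmetry P[π(i) > π(i+1)] = 1/2.
By linearity: E[X] = 192 · (1/2) = (193 − 1) · (1/2) = 96 ≈ 96.0000.

E[X] = 96 = 96.0000.


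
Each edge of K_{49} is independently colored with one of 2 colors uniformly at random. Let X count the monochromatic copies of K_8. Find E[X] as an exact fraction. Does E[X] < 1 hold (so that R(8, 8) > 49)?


E[X] = C(49, 8) · 2^{1 − 28} = 450978066 · 2^{−27} = 450978066/134217728.
As a reduced fraction: E[X] = 225489033/67108864 ≈ 3.3600484.
Is E[X] < 1? NO.
Since E[X] ≥ 1, the first-moment bound is inconclusive at n = 49; it does NOT by itself certify R(8, 8) > 49.

E[X] = 225489033/67108864 ≈ 3.3600484; E[X] ≥ 1; first-moment method inconclusive here.


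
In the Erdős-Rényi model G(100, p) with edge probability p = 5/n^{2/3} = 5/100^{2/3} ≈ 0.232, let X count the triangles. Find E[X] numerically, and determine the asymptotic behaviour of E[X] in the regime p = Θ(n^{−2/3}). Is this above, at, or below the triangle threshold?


Number of potential triangles: C(100, 3) = 161700.
Each occurs with probability p³ ≈ (0.232)³ ≈ 1.25000e-02.
By linearity: E[X] = C(100, 3)·p³ ≈ 161700 · 1.25000e-02 ≈ 2021.250.
Since α = 2/3 < 1, p = c/n^{2/3} ≫ 1/n is above the triangle threshold p ~ 1/n. Asymptotically E[X] ~ (c³/6)·n^{3(1−α)} = (5³/6)·n^{1} → ∞; triangles are abundant w.h.p.

E[X] ≈ 2021.250; in regime p = Θ(1/n^{2/3}) E[X] diverges (above the triangle threshold p ~ 1/n).


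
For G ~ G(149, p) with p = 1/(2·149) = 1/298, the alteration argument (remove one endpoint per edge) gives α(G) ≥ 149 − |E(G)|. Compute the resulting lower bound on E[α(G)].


E[|E(G)|] = C(149, 2)·p = 11026 · (1/298) = 37.
E[α(G)] ≥ n − E[|E(G)|] = 149 − 37 = 112.
Numerically: ≈ 112.0000.
(This is only a lower bound; the true E[α(G)] may be larger.)

E[α(G)] ≥ 112 ≈ 112.0000.


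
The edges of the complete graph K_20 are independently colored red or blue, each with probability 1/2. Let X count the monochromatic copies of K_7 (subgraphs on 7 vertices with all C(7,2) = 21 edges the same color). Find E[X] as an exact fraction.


Let X = Σ_S X_S over the C(20, 7) = 77520 subsets S of size 7, where X_S = 1 if the K_7 on S is monochromatic.
For a fixed S, the K_7 on S has C(7, 2) = 21 edges. P[all 21 edges red] = (1/2)^21, and likewise for blue, so P[monochromatic] = 2·(1/2)^21 = 2^{1 − 21} = 1/1048576.
By linearity: E[X] = C(20, 7) · 2^{1 − 21} = 77520 · 1/1048576 = 4845/65536.
Numerically: E[X] ≈ 0.0739.

E[X] = C(20,7)·2^(1−C(7,2)) = 4845/65536 ≈ 0.0739.


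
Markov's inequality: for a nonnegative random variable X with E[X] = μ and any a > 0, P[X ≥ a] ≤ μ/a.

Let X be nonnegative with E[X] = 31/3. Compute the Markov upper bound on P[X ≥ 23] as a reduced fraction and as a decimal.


μ = E[X] = 31/3, a = 23.
Markov: P[X ≥ 23] ≤ μ/a = (31/3)/23 = 31/69.
Numerically: ≈ 0.44928.
(Since a = 23 > μ = 10.33333, the bound 31/69 is < 1 and informative.)

P[X ≥ 23] ≤ 31/69 ≈ 0.44928.


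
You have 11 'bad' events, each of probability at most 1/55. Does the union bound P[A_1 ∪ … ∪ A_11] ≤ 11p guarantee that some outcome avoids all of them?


Union bound: P[∪_{i=1}^{11} A_i] ≤ Σ_i P[A_i] ≤ 11·p = 11·(1/55) = 1/5.
Numerically: 1/5 ≈ 0.200.
Is 1/5 < 1? YES.
Since P[∪ A_i] ≤ 1/5 < 1, the complement has P[∩ A_i^c] ≥ 1 − 1/5 = 4/5 > 0, so some outcome avoids every A_i.

11·p = 1/5 ≈ 0.200; existence CERTIFIED by the union bound.


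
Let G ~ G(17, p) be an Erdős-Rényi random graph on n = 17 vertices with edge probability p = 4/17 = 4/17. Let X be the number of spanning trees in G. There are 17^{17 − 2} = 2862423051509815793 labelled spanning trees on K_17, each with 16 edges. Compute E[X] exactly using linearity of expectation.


K_17 has 17^{17 − 2} = 2862423051509815793 labelled spanning trees.
For each such spanning tree H, let X_H = 1 if all 16 edges of H are present in G. Then P[X_H = 1] = p^{16} = (4/17)^{16} = 4294967296/48661191875666868481.
By linearity: E[X] = Σ_H E[X_H] = 2862423051509815793 · p^{16} = 2862423051509815793 · 4294967296/48661191875666868481 = 4294967296/17.
Numerically: E[X] ≈ 2.52645e+08.

E[X] = 2862423051509815793 · (4/17)^{16} = 4294967296/17 ≈ 2.52645e+08.


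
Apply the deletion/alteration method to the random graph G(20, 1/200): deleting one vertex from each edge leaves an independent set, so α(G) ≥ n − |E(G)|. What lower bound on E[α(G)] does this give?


E[|E(G)|] = C(20, 2)·p = 190 · (1/200) = 19/20.
E[α(G)] ≥ n − E[|E(G)|] = 20 − 19/20 = 381/20.
Numerically: ≈ 19.0500.
(This is only a lower bound; the true E[α(G)] may be larger.)

E[α(G)] ≥ 381/20 ≈ 19.0500.


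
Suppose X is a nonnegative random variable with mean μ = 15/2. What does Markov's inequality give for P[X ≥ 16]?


μ = E[X] = 15/2, a = 16.
Markov: P[X ≥ 16] ≤ μ/a = (15/2)/16 = 15/32.
Numerically: ≈ 0.46875.
(Since a = 16 > μ = 7.50000, the bound 15/32 is < 1 and informative.)

P[X ≥ 16] ≤ 15/32 ≈ 0.46875.


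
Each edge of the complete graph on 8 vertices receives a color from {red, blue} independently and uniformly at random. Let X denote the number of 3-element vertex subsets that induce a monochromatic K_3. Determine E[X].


Let X = Σ_S X_S over the C(8, 3) = 56 subsets S of size 3, where X_S = 1 if the K_3 on S is monochromatic.
For a fixed S, the K_3 on S has C(3, 2) = 3 edges. P[all 3 edges red] = (1/2)^3, and likewise for blue, so P[monochromatic] = 2·(1/2)^3 = 2^{1 − 3} = 1/4.
Summing: E[X] = C(8, 3) · 2^{1 − 3} = 56 · 1/4 = 14.
Numerically: E[X] ≈ 14.0000.

E[X] = C(8,3)·2^(1−C(3,2)) = 14 ≈ 14.0000.


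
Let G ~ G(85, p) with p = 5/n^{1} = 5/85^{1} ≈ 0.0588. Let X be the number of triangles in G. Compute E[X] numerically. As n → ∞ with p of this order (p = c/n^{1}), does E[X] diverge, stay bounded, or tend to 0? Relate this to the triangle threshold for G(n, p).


Number of potential triangles: C(85, 3) = 98770.
Each occurs with probability p³ ≈ (0.0588)³ ≈ 2.03542e-04.
By linearity: E[X] = C(85, 3)·p³ ≈ 98770 · 2.03542e-04 ≈ 20.104.
Here α = 1, so p = 5/n is exactly at the triangle threshold p ~ 1/n. Asymptotically E[X] → c³/6 = 5³/6 = 125/6 ≈ 20.833, a bounded constant. In this regime the triangle count is asymptotically Poisson(c³/6).

E[X] ≈ 20.104; in regime p = Θ(1/n^{1}) E[X] stays bounded (at the triangle threshold p ~ 1/n).


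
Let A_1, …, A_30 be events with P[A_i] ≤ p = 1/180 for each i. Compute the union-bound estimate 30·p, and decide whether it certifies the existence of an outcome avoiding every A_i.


Union bound: P[∪_{i=1}^{30} A_i] ≤ Σ_i P[A_i] ≤ 30·p = 30·(1/180) = 1/6.
Numerically: 1/6 ≈ 0.166667.
Is 1/6 < 1? YES.
Since P[∪ A_i] ≤ 1/6 < 1, the complement has P[∩ A_i^c] ≥ 1 − 1/6 = 5/6 > 0, so some outcome avoids every A_i.

30·p = 1/6 ≈ 0.166667; existence CERTIFIED by the union bound.


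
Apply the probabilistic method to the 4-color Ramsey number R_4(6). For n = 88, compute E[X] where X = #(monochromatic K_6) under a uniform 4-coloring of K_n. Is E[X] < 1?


E[X] = C(88, 6) · 4^{1 − 15} = 541931236 · 4^{−14} = 541931236/268435456.
As a reduced fraction: E[X] = 135482809/67108864 ≈ 2.0188512.
Is E[X] < 1? NO.
Since E[X] ≥ 1, the first-moment bound is inconclusive at n = 88; it does NOT by itself certify R_4(6) > 88.

E[X] = 135482809/67108864 ≈ 2.0188512; E[X] ≥ 1; first-moment method inconclusive here.


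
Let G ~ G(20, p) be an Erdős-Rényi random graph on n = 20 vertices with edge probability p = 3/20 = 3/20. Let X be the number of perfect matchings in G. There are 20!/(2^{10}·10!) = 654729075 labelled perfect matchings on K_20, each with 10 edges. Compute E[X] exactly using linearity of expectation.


K_20 has 20!/(2^{10}·10!) = 654729075 labelled perfect matchings.
For each such perfect matching H, let X_H = 1 if all 10 edges of H are present in G. Then P[X_H = 1] = p^{10} = (3/20)^{10} = 59049/10240000000000.
By linearity of expectation: E[X] = Σ_H E[X_H] = 654729075 · p^{10} = 654729075 · 59049/10240000000000 = 1546443885987/409600000000.
Numerically: E[X] ≈ 3.7755.

E[X] = 654729075 · (3/20)^{10} = 1546443885987/409600000000 ≈ 3.7755.


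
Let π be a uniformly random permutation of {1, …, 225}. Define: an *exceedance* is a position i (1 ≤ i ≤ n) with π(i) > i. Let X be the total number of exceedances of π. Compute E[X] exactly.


Write X = Σ_{i=1}^{225} X_i, where X_i = 1_{π(i) > i}.
For each fixed i, π(i) is uniform over {1, …, 225} (marginal of a uniform permutation), so P[π(i) > i] = (n − i)/n. Summing: Σ_{i=1}^{225} (n − i)/n = (0 + 1 + … + 224)/225 = 225(225 − 1)/(2·225) = (225 − 1)/2.
Hence E[X] = Σ_{i=1}^{225} (225 − i)/225 = 112 ≈ 112.00000.

E[X] = 112 = 112.00000.


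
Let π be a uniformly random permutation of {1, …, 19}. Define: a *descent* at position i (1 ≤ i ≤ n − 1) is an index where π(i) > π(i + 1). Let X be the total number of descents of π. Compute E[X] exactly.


Write X = Σ X_I over i = 1, …, 18, with X_I the indicator of one descent.
There are 18 indicators.
For each fixed i, the pair (π(i), π(i+1)) is a uniformly random ordered pair of distinct values from {1, …, 19}; by symmetry P[π(i) > π(i+1)] = 1/2.
By linearity: E[X] = 18 · (1/2) = (19 − 1) · (1/2) = 9 ≈ 9.000.

E[X] = 9 = 9.000.


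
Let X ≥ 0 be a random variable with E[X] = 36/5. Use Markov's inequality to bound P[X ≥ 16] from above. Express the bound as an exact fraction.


μ = E[X] = 36/5, a = 16.
Markov: P[X ≥ 16] ≤ μ/a = (36/5)/16 = 9/20.
Numerically: ≈ 0.450000.
(Since a = 16 > μ = 7.200000, the bound 9/20 is < 1 and informative.)

P[X ≥ 16] ≤ 9/20 ≈ 0.450000.
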